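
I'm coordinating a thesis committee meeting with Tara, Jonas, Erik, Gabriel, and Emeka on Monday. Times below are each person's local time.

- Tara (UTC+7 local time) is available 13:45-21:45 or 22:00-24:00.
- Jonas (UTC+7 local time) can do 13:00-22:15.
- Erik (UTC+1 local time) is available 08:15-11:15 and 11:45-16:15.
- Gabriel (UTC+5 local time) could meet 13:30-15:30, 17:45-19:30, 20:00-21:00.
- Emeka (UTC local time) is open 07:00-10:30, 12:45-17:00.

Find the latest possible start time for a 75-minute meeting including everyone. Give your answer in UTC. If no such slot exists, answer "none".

Tara in UTC: 06:45-14:45, 15:00-17:00 (subtract 7h to convert from UTC+7).
Jonas in UTC: 06:00-15:15 (subtract 7h to convert from UTC+7).
Erik in UTC: 07:15-10:15, 10:45-15:15 (subtract 1h to convert from UTC+1).
Gabriel in UTC: 08:30-10:30, 12:45-14:30, 15:00-16:00 (subtract 5h to convert from UTC+5).
Emeka in UTC: 07:00-10:30, 12:45-17:00.
Tara ∩ Jonas: 06:45-14:45, 15:00-15:15.
Tara ∩ Jonas ∩ Erik: 07:15-10:15, 10:45-14:45, 15:00-15:15.
Tara ∩ Jonas ∩ Erik ∩ Gabriel: 08:30-10:15, 12:45-14:30, 15:00-15:15.
Tara ∩ Jonas ∩ Erik ∩ Gabriel ∩ Emeka: 08:30-10:15, 12:45-14:30, 15:00-15:15.
So the common availability across everyone is 08:30-10:15, 12:45-14:30, 15:00-15:15.
The last common window of at least 75 minutes is 12:45-14:30; a 75-minute meeting can start as late as 13:15 and still end by 14:30.

13:15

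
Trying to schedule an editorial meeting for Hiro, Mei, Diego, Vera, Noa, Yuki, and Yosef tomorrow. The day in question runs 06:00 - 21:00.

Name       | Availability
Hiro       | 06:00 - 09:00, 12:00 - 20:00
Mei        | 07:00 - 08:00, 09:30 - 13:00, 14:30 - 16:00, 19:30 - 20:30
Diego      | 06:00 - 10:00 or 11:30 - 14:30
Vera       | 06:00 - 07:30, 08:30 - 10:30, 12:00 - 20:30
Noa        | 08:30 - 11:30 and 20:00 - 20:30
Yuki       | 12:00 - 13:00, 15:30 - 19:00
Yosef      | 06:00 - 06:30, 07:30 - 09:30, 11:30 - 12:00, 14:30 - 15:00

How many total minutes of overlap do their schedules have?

0

Hiro ∩ Mei: 07:00-08:00, 12:00-13:00, 14:30-16:00, 19:30-20:00.
Hiro ∩ Mei ∩ Diego: 07:00-08:00, 12:00-13:00.
Hiro ∩ Mei ∩ Diego ∩ Vera: 07:00-07:30, 12:00-13:00.
Hiro ∩ Mei ∩ Diego ∩ Vera ∩ Noa: ∅.
Hiro ∩ Mei ∩ Diego ∩ Vera ∩ Noa ∩ Yuki: ∅.
Hiro ∩ Mei ∩ Diego ∩ Vera ∩ Noa ∩ Yuki ∩ Yosef: ∅.
There is no time when everyone is free.
There is no common window, so the total is 0 minutes.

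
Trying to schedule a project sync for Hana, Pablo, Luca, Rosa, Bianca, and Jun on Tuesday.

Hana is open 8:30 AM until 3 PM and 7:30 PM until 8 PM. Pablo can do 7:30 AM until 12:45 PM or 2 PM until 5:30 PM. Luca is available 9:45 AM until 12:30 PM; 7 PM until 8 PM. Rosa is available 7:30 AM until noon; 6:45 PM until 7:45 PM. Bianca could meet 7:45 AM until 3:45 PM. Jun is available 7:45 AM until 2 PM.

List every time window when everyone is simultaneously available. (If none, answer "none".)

09:45-12:00

Hana ∩ Pablo: 08:30-12:45, 14:00-15:00.
Hana ∩ Pablo ∩ Luca: 09:45-12:30.
Hana ∩ Pablo ∩ Luca ∩ Rosa: 09:45-12:00.
Hana ∩ Pablo ∩ Luca ∩ Rosa ∩ Bianca: 09:45-12:00.
Hana ∩ Pablo ∩ Luca ∩ Rosa ∩ Bianca ∩ Jun: 09:45-12:00.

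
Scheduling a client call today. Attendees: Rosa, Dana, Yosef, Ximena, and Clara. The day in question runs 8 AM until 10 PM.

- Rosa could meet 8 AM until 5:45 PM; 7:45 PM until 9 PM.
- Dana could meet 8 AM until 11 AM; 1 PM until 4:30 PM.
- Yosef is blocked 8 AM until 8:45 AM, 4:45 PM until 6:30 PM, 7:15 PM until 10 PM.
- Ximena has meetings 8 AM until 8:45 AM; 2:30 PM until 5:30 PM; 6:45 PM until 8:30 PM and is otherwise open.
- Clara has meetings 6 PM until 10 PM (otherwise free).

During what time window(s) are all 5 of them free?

08:45-11:00, 13:00-14:30

Rosa free: 08:00-17:45, 19:45-21:00.
Dana free: 08:00-11:00, 13:00-16:30.
Yosef free: 08:45-16:45, 18:30-19:15 (invert busy blocks within the working day).
Ximena free: 08:45-14:30, 17:30-18:45, 20:30-22:00 (invert busy blocks within the working day).
Clara free: 08:00-18:00 (invert busy blocks within the working day).
Rosa ∩ Dana: 08:00-11:00, 13:00-16:30.
Rosa ∩ Dana ∩ Yosef: 08:45-11:00, 13:00-16:30.
Rosa ∩ Dana ∩ Yosef ∩ Ximena: 08:45-11:00, 13:00-14:30.
Rosa ∩ Dana ∩ Yosef ∩ Ximena ∩ Clara: 08:45-11:00, 13:00-14:30.
Those are the intersection windows.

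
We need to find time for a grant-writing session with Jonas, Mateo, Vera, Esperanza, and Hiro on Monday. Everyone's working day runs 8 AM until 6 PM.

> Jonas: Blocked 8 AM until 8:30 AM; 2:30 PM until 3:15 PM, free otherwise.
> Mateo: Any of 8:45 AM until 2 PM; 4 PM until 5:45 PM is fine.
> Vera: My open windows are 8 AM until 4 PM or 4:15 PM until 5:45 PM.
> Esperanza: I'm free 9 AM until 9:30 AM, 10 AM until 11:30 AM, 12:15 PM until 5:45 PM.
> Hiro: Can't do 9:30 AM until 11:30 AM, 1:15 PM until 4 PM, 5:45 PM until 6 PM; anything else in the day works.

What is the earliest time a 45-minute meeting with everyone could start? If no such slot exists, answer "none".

12:15

Jonas free: 08:30-14:30, 15:15-18:00 (invert busy blocks within the working day).
Mateo free: 08:45-14:00, 16:00-17:45.
Vera free: 08:00-16:00, 16:15-17:45.
Esperanza free: 09:00-09:30, 10:00-11:30, 12:15-17:45.
Hiro free: 08:00-09:30, 11:30-13:15, 16:00-17:45 (invert busy blocks within the working day).
Jonas ∩ Mateo: 08:45-14:00, 16:00-17:45.
Jonas ∩ Mateo ∩ Vera: 08:45-14:00, 16:15-17:45.
Jonas ∩ Mateo ∩ Vera ∩ Esperanza: 09:00-09:30, 10:00-11:30, 12:15-14:00, 16:15-17:45.
Jonas ∩ Mateo ∩ Vera ∩ Esperanza ∩ Hiro: 09:00-09:30, 12:15-13:15, 16:15-17:45.
The first common window of at least 45 minutes is 12:15-13:15, so the earliest start is 12:15.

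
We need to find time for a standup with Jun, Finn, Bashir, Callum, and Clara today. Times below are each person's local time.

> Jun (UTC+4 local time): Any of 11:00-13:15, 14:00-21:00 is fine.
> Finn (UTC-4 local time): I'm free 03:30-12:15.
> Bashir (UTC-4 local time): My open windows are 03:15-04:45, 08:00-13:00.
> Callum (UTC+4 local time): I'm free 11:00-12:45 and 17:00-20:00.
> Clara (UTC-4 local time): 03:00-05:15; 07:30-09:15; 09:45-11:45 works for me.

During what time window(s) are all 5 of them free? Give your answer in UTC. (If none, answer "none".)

07:30-08:45, 13:00-13:15, 13:45-15:45

Jun in UTC: 07:00-09:15, 10:00-17:00 (subtract 4h to convert from UTC+4).
Finn in UTC: 07:30-16:15 (add 4h to convert from UTC-4).
Bashir in UTC: 07:15-08:45, 12:00-17:00 (add 4h to convert from UTC-4).
Callum in UTC: 07:00-08:45, 13:00-16:00 (subtract 4h to convert from UTC+4).
Clara in UTC: 07:00-09:15, 11:30-13:15, 13:45-15:45 (add 4h to convert from UTC-4).
Jun ∩ Finn: 07:30-09:15, 10:00-16:15.
Jun ∩ Finn ∩ Bashir: 07:30-08:45, 12:00-16:15.
Jun ∩ Finn ∩ Bashir ∩ Callum: 07:30-08:45, 13:00-16:00.
Jun ∩ Finn ∩ Bashir ∩ Callum ∩ Clara: 07:30-08:45, 13:00-13:15, 13:45-15:45.
So the common availability across everyone is 07:30-08:45, 13:00-13:15, 13:45-15:45.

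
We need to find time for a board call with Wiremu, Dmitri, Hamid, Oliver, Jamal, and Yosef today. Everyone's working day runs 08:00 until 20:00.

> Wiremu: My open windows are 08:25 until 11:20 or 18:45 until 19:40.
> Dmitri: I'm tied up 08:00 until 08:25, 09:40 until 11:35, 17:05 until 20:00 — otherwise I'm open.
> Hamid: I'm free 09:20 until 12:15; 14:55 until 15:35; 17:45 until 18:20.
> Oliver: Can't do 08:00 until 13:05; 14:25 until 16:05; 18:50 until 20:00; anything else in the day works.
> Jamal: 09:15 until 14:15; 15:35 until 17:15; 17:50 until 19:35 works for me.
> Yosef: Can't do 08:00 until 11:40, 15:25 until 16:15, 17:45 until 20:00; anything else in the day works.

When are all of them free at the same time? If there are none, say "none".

none

Wiremu free: 08:25-11:20, 18:45-19:40.
Dmitri free: 08:25-09:40, 11:35-17:05 (invert busy blocks within the working day).
Hamid free: 09:20-12:15, 14:55-15:35, 17:45-18:20.
Oliver free: 13:05-14:25, 16:05-18:50 (invert busy blocks within the working day).
Jamal free: 09:15-14:15, 15:35-17:15, 17:50-19:35.
Yosef free: 11:40-15:25, 16:15-17:45 (invert busy blocks within the working day).
Wiremu ∩ Dmitri: 08:25-09:40.
Wiremu ∩ Dmitri ∩ Hamid: 09:20-09:40.
Wiremu ∩ Dmitri ∩ Hamid ∩ Oliver: ∅.
Wiremu ∩ Dmitri ∩ Hamid ∩ Oliver ∩ Jamal: ∅.
Wiremu ∩ Dmitri ∩ Hamid ∩ Oliver ∩ Jamal ∩ Yosef: ∅.
There is no time when everyone is free.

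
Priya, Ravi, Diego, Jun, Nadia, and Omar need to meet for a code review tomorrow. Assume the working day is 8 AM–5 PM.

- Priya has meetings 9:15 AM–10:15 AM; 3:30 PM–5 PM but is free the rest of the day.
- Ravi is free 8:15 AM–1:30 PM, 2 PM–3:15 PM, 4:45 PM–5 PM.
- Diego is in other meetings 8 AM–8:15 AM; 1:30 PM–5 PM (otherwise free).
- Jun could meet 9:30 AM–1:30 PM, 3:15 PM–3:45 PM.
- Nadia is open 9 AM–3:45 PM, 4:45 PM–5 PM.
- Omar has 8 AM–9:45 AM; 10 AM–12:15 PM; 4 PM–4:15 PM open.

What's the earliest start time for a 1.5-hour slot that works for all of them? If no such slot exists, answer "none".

Priya free: 08:00-09:15, 10:15-15:30 (invert busy blocks within the working day).
Ravi free: 08:15-13:30, 14:00-15:15, 16:45-17:00.
Diego free: 08:15-13:30 (invert busy blocks within the working day).
Jun free: 09:30-13:30, 15:15-15:45.
Nadia free: 09:00-15:45, 16:45-17:00.
Omar free: 08:00-09:45, 10:00-12:15, 16:00-16:15.
Priya ∩ Ravi: 08:15-09:15, 10:15-13:30, 14:00-15:15.
Priya ∩ Ravi ∩ Diego: 08:15-09:15, 10:15-13:30.
Priya ∩ Ravi ∩ Diego ∩ Jun: 10:15-13:30.
Priya ∩ Ravi ∩ Diego ∩ Jun ∩ Nadia: 10:15-13:30.
Priya ∩ Ravi ∩ Diego ∩ Jun ∩ Nadia ∩ Omar: 10:15-12:15.
Those are the intersection windows.
The first common window of at least 90 minutes is 10:15-12:15, so the earliest start is 10:15.

10:15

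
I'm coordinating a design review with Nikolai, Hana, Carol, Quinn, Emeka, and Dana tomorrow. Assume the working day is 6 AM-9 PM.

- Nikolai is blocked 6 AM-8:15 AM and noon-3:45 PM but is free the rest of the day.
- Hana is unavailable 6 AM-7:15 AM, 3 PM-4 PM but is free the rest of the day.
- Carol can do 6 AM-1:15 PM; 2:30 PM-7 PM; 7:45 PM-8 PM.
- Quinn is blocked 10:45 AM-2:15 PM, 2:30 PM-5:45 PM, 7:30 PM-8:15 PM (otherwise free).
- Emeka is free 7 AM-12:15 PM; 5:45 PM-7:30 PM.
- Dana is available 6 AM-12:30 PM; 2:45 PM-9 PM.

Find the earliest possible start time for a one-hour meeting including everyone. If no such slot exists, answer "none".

08:15

Nikolai free: 08:15-12:00, 15:45-21:00 (invert busy blocks within the working day).
Hana free: 07:15-15:00, 16:00-21:00 (invert busy blocks within the working day).
Carol free: 06:00-13:15, 14:30-19:00, 19:45-20:00.
Quinn free: 06:00-10:45, 14:15-14:30, 17:45-19:30, 20:15-21:00 (invert busy blocks within the working day).
Emeka free: 07:00-12:15, 17:45-19:30.
Dana free: 06:00-12:30, 14:45-21:00.
Nikolai ∩ Hana: 08:15-12:00, 16:00-21:00.
Nikolai ∩ Hana ∩ Carol: 08:15-12:00, 16:00-19:00, 19:45-20:00.
Nikolai ∩ Hana ∩ Carol ∩ Quinn: 08:15-10:45, 17:45-19:00.
Nikolai ∩ Hana ∩ Carol ∩ Quinn ∩ Emeka: 08:15-10:45, 17:45-19:00.
Nikolai ∩ Hana ∩ Carol ∩ Quinn ∩ Emeka ∩ Dana: 08:15-10:45, 17:45-19:00.
The first common window of at least 60 minutes is 08:15-10:45, so the earliest start is 08:15.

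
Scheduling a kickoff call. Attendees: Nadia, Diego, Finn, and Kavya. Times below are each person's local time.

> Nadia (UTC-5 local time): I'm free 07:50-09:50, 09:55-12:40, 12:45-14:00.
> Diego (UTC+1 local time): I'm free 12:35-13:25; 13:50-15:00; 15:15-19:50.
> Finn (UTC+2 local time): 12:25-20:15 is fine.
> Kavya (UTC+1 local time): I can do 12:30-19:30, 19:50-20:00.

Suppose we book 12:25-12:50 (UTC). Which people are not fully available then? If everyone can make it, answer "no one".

Nadia in UTC: 12:50-14:50, 14:55-17:40, 17:45-19:00 (add 5h to convert from UTC-5).
Diego in UTC: 11:35-12:25, 12:50-14:00, 14:15-18:50 (subtract 1h to convert from UTC+1).
Finn in UTC: 10:25-18:15 (subtract 2h to convert from UTC+2).
Kavya in UTC: 11:30-18:30, 18:50-19:00 (subtract 1h to convert from UTC+1).
Nadia: not fully free for 12:25-12:50. Diego: not fully free for 12:25-12:50. Finn: free for 12:25-12:50. Kavya: free for 12:25-12:50.

Diego, Nadia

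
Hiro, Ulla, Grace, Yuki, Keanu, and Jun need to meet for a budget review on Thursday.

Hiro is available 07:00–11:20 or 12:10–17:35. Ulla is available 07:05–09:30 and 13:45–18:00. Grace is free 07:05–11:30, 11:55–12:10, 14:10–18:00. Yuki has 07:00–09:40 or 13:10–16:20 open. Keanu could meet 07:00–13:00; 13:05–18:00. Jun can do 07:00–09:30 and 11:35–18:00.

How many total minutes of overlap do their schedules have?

Hiro ∩ Ulla: 07:05-09:30, 13:45-17:35.
Hiro ∩ Ulla ∩ Grace: 07:05-09:30, 14:10-17:35.
Hiro ∩ Ulla ∩ Grace ∩ Yuki: 07:05-09:30, 14:10-16:20.
Hiro ∩ Ulla ∩ Grace ∩ Yuki ∩ Keanu: 07:05-09:30, 14:10-16:20.
Hiro ∩ Ulla ∩ Grace ∩ Yuki ∩ Keanu ∩ Jun: 07:05-09:30, 14:10-16:20.
So the common availability across everyone is 07:05-09:30, 14:10-16:20.
Summing the common windows: 145 + 130 = 275 minutes.

275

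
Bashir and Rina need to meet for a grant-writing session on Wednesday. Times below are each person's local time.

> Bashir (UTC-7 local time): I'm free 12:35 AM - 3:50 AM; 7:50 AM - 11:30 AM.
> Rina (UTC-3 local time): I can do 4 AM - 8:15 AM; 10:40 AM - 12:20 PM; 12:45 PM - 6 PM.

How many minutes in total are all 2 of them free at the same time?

390

Bashir in UTC: 07:35-10:50, 14:50-18:30 (add 7h to convert from UTC-7).
Rina in UTC: 07:00-11:15, 13:40-15:20, 15:45-21:00 (add 3h to convert from UTC-3).
Bashir ∩ Rina: 07:35-10:50, 14:50-15:20, 15:45-18:30.
Summing the common windows: 195 + 30 + 165 = 390 minutes.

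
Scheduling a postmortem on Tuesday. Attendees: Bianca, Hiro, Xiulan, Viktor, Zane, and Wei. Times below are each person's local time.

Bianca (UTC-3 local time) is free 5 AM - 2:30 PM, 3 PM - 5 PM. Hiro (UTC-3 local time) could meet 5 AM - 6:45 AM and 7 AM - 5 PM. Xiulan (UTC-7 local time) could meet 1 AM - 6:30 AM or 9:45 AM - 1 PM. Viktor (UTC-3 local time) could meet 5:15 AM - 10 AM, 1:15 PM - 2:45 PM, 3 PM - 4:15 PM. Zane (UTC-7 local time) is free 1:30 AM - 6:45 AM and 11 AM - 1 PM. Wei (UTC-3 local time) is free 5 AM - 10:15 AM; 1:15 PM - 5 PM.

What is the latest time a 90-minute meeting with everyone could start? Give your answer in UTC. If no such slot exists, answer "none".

11:30

Bianca in UTC: 08:00-17:30, 18:00-20:00 (add 3h to convert from UTC-3).
Hiro in UTC: 08:00-09:45, 10:00-20:00 (add 3h to convert from UTC-3).
Xiulan in UTC: 08:00-13:30, 16:45-20:00 (add 7h to convert from UTC-7).
Viktor in UTC: 08:15-13:00, 16:15-17:45, 18:00-19:15 (add 3h to convert from UTC-3).
Zane in UTC: 08:30-13:45, 18:00-20:00 (add 7h to convert from UTC-7).
Wei in UTC: 08:00-13:15, 16:15-20:00 (add 3h to convert from UTC-3).
Bianca ∩ Hiro: 08:00-09:45, 10:00-17:30, 18:00-20:00.
Bianca ∩ Hiro ∩ Xiulan: 08:00-09:45, 10:00-13:30, 16:45-17:30, 18:00-20:00.
Bianca ∩ Hiro ∩ Xiulan ∩ Viktor: 08:15-09:45, 10:00-13:00, 16:45-17:30, 18:00-19:15.
Bianca ∩ Hiro ∩ Xiulan ∩ Viktor ∩ Zane: 08:30-09:45, 10:00-13:00, 18:00-19:15.
Bianca ∩ Hiro ∩ Xiulan ∩ Viktor ∩ Zane ∩ Wei: 08:30-09:45, 10:00-13:00, 18:00-19:15.
Those are the intersection windows.
The last common window of at least 90 minutes is 10:00-13:00; a 90-minute meeting can start as late as 11:30 and still end by 13:00.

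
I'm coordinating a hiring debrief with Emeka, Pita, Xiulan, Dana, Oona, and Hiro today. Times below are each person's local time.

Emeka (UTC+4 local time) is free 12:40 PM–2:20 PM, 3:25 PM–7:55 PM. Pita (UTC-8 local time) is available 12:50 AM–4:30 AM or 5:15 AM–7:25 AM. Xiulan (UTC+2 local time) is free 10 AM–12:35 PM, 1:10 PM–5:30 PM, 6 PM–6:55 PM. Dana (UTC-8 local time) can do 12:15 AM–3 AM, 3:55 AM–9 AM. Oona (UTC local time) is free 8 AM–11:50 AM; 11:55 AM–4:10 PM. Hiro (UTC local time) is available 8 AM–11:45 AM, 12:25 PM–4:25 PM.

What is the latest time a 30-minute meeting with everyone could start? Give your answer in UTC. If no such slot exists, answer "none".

Emeka in UTC: 08:40-10:20, 11:25-15:55 (subtract 4h to convert from UTC+4).
Pita in UTC: 08:50-12:30, 13:15-15:25 (add 8h to convert from UTC-8).
Xiulan in UTC: 08:00-10:35, 11:10-15:30, 16:00-16:55 (subtract 2h to convert from UTC+2).
Dana in UTC: 08:15-11:00, 11:55-17:00 (add 8h to convert from UTC-8).
Oona in UTC: 08:00-11:50, 11:55-16:10.
Hiro in UTC: 08:00-11:45, 12:25-16:25.
Emeka ∩ Pita: 08:50-10:20, 11:25-12:30, 13:15-15:25.
Emeka ∩ Pita ∩ Xiulan: 08:50-10:20, 11:25-12:30, 13:15-15:25.
Emeka ∩ Pita ∩ Xiulan ∩ Dana: 08:50-10:20, 11:55-12:30, 13:15-15:25.
Emeka ∩ Pita ∩ Xiulan ∩ Dana ∩ Oona: 08:50-10:20, 11:55-12:30, 13:15-15:25.
Emeka ∩ Pita ∩ Xiulan ∩ Dana ∩ Oona ∩ Hiro: 08:50-10:20, 12:25-12:30, 13:15-15:25.
The last common window of at least 30 minutes is 13:15-15:25; a 30-minute meeting can start as late as 14:55 and still end by 15:25.

14:55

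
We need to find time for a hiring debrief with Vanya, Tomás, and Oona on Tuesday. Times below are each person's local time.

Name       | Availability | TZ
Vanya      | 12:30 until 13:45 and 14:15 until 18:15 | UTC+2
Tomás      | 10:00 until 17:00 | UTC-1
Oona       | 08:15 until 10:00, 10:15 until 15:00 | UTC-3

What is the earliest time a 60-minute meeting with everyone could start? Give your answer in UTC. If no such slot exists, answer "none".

13:15

Vanya in UTC: 10:30-11:45, 12:15-16:15 (subtract 2h to convert from UTC+2).
Tomás in UTC: 11:00-18:00 (add 1h to convert from UTC-1).
Oona in UTC: 11:15-13:00, 13:15-18:00 (add 3h to convert from UTC-3).
Vanya ∩ Tomás: 11:00-11:45, 12:15-16:15.
Vanya ∩ Tomás ∩ Oona: 11:15-11:45, 12:15-13:00, 13:15-16:15.
The first common window of at least 60 minutes is 13:15-16:15, so the earliest start is 13:15.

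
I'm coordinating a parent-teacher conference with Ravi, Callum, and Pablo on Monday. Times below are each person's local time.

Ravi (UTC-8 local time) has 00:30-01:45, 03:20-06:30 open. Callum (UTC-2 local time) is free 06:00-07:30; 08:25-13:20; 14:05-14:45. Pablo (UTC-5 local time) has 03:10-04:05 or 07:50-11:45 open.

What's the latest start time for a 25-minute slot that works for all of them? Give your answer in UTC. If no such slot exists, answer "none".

Ravi in UTC: 08:30-09:45, 11:20-14:30 (add 8h to convert from UTC-8).
Callum in UTC: 08:00-09:30, 10:25-15:20, 16:05-16:45 (add 2h to convert from UTC-2).
Pablo in UTC: 08:10-09:05, 12:50-16:45 (add 5h to convert from UTC-5).
Ravi ∩ Callum: 08:30-09:30, 11:20-14:30.
Ravi ∩ Callum ∩ Pablo: 08:30-09:05, 12:50-14:30.
So the common availability across everyone is 08:30-09:05, 12:50-14:30.
The last common window of at least 25 minutes is 12:50-14:30; a 25-minute meeting can start as late as 14:05 and still end by 14:30.

14:05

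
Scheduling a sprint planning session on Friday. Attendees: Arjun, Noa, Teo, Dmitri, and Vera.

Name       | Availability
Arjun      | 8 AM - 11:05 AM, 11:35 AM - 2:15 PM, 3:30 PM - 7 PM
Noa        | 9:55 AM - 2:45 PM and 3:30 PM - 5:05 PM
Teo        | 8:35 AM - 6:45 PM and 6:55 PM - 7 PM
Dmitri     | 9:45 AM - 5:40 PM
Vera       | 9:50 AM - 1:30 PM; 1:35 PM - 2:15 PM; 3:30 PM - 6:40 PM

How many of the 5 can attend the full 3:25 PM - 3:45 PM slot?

2

Teo and Dmitri can make the full 15:25-15:45 slot — that's 2.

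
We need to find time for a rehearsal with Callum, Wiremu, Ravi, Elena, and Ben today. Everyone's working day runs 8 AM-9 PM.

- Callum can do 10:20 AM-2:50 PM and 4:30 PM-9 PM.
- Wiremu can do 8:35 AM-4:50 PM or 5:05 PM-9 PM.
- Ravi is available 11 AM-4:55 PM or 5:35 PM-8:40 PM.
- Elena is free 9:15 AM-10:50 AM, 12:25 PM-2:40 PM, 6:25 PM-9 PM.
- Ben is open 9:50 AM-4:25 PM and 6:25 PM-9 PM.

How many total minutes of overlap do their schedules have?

270

Callum ∩ Wiremu: 10:20-14:50, 16:30-16:50, 17:05-21:00.
Callum ∩ Wiremu ∩ Ravi: 11:00-14:50, 16:30-16:50, 17:35-20:40.
Callum ∩ Wiremu ∩ Ravi ∩ Elena: 12:25-14:40, 18:25-20:40.
Callum ∩ Wiremu ∩ Ravi ∩ Elena ∩ Ben: 12:25-14:40, 18:25-20:40.
Summing the common windows: 135 + 135 = 270 minutes.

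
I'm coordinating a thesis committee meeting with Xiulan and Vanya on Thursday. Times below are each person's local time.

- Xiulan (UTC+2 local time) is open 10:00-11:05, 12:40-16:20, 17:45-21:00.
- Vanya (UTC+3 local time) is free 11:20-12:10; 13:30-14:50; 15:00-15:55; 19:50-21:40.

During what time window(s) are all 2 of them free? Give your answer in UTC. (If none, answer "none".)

08:20-09:05, 10:40-11:50, 12:00-12:55, 16:50-18:40

Xiulan in UTC: 08:00-09:05, 10:40-14:20, 15:45-19:00 (subtract 2h to convert from UTC+2).
Vanya in UTC: 08:20-09:10, 10:30-11:50, 12:00-12:55, 16:50-18:40 (subtract 3h to convert from UTC+3).
Xiulan ∩ Vanya: 08:20-09:05, 10:40-11:50, 12:00-12:55, 16:50-18:40.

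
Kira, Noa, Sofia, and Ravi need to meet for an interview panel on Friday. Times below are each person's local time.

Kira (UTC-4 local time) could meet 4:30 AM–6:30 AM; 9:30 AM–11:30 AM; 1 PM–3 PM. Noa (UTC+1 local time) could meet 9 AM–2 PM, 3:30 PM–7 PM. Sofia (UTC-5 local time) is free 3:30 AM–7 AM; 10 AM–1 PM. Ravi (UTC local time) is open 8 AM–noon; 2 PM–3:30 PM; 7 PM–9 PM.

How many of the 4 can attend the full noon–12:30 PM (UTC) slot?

1

Kira in UTC: 08:30-10:30, 13:30-15:30, 17:00-19:00 (add 4h to convert from UTC-4).
Noa in UTC: 08:00-13:00, 14:30-18:00 (subtract 1h to convert from UTC+1).
Sofia in UTC: 08:30-12:00, 15:00-18:00 (add 5h to convert from UTC-5).
Ravi in UTC: 08:00-12:00, 14:00-15:30, 19:00-21:00.
Noa can make the full 12:00-12:30 slot — that's 1.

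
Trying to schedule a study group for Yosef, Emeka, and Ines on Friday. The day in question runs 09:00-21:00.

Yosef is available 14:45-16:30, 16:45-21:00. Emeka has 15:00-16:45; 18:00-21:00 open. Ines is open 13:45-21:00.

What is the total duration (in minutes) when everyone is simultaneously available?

270

Yosef ∩ Emeka: 15:00-16:30, 18:00-21:00.
Yosef ∩ Emeka ∩ Ines: 15:00-16:30, 18:00-21:00.
So the common availability across everyone is 15:00-16:30, 18:00-21:00.
Summing the common windows: 90 + 180 = 270 minutes.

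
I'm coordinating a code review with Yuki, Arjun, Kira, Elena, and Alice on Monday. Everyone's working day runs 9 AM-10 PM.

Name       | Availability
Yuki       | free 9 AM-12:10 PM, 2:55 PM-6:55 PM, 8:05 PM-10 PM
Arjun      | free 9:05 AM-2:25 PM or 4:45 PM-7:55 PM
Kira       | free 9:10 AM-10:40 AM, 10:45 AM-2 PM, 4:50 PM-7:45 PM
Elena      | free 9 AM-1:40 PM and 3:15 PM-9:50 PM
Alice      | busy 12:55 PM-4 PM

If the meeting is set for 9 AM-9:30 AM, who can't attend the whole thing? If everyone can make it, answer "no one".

Yuki free: 09:00-12:10, 14:55-18:55, 20:05-22:00.
Arjun free: 09:05-14:25, 16:45-19:55.
Kira free: 09:10-10:40, 10:45-14:00, 16:50-19:45.
Elena free: 09:00-13:40, 15:15-21:50.
Alice free: 09:00-12:55, 16:00-22:00 (invert busy blocks within the working day).
Yuki: free for 09:00-09:30. Arjun: not fully free for 09:00-09:30. Kira: not fully free for 09:00-09:30. Elena: free for 09:00-09:30. Alice: free for 09:00-09:30.

Arjun, Kira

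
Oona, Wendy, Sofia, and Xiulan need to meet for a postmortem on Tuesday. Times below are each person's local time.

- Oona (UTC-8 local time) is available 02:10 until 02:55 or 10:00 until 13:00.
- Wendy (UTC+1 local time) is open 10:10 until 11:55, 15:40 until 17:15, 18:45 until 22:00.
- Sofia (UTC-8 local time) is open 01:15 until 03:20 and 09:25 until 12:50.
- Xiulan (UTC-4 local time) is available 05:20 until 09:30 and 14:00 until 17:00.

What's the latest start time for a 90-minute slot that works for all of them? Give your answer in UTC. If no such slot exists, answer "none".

19:20

Oona in UTC: 10:10-10:55, 18:00-21:00 (add 8h to convert from UTC-8).
Wendy in UTC: 09:10-10:55, 14:40-16:15, 17:45-21:00 (subtract 1h to convert from UTC+1).
Sofia in UTC: 09:15-11:20, 17:25-20:50 (add 8h to convert from UTC-8).
Xiulan in UTC: 09:20-13:30, 18:00-21:00 (add 4h to convert from UTC-4).
Oona ∩ Wendy: 10:10-10:55, 18:00-21:00.
Oona ∩ Wendy ∩ Sofia: 10:10-10:55, 18:00-20:50.
Oona ∩ Wendy ∩ Sofia ∩ Xiulan: 10:10-10:55, 18:00-20:50.
So the common availability across everyone is 10:10-10:55, 18:00-20:50.
The last common window of at least 90 minutes is 18:00-20:50; a 90-minute meeting can start as late as 19:20 and still end by 20:50.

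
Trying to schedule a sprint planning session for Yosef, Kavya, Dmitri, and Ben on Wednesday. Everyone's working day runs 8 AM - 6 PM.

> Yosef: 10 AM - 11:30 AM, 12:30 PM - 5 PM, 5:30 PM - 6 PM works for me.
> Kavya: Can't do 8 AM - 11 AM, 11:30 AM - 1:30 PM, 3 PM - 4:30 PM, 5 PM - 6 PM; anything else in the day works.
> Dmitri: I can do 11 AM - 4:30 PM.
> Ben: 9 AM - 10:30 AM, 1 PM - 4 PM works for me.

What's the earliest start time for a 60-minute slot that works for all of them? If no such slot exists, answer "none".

13:30

Yosef free: 10:00-11:30, 12:30-17:00, 17:30-18:00.
Kavya free: 11:00-11:30, 13:30-15:00, 16:30-17:00 (invert busy blocks within the working day).
Dmitri free: 11:00-16:30.
Ben free: 09:00-10:30, 13:00-16:00.
Yosef ∩ Kavya: 11:00-11:30, 13:30-15:00, 16:30-17:00.
Yosef ∩ Kavya ∩ Dmitri: 11:00-11:30, 13:30-15:00.
Yosef ∩ Kavya ∩ Dmitri ∩ Ben: 13:30-15:00.
So the common availability across everyone is 13:30-15:00.
The first common window of at least 60 minutes is 13:30-15:00, so the earliest start is 13:30.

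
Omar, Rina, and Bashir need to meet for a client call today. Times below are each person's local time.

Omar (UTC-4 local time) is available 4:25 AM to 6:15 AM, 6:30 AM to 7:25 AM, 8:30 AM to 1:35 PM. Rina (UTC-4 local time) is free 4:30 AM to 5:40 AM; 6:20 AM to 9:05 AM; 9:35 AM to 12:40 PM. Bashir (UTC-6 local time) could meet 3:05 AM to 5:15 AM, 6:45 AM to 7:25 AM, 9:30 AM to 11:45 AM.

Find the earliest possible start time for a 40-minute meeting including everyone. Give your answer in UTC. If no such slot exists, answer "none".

Omar in UTC: 08:25-10:15, 10:30-11:25, 12:30-17:35 (add 4h to convert from UTC-4).
Rina in UTC: 08:30-09:40, 10:20-13:05, 13:35-16:40 (add 4h to convert from UTC-4).
Bashir in UTC: 09:05-11:15, 12:45-13:25, 15:30-17:45 (add 6h to convert from UTC-6).
Omar ∩ Rina: 08:30-09:40, 10:30-11:25, 12:30-13:05, 13:35-16:40.
Omar ∩ Rina ∩ Bashir: 09:05-09:40, 10:30-11:15, 12:45-13:05, 15:30-16:40.
The first common window of at least 40 minutes is 10:30-11:15, so the earliest start is 10:30.

10:30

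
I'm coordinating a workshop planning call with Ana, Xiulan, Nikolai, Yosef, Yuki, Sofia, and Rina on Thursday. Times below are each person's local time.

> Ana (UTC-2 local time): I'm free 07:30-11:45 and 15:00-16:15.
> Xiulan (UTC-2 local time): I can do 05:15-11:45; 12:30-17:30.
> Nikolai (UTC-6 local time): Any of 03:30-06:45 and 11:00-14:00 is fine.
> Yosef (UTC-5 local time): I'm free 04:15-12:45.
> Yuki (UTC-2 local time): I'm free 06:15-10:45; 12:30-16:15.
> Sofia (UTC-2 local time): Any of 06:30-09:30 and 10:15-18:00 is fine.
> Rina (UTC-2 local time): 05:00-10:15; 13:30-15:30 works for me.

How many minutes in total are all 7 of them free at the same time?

Ana in UTC: 09:30-13:45, 17:00-18:15 (add 2h to convert from UTC-2).
Xiulan in UTC: 07:15-13:45, 14:30-19:30 (add 2h to convert from UTC-2).
Nikolai in UTC: 09:30-12:45, 17:00-20:00 (add 6h to convert from UTC-6).
Yosef in UTC: 09:15-17:45 (add 5h to convert from UTC-5).
Yuki in UTC: 08:15-12:45, 14:30-18:15 (add 2h to convert from UTC-2).
Sofia in UTC: 08:30-11:30, 12:15-20:00 (add 2h to convert from UTC-2).
Rina in UTC: 07:00-12:15, 15:30-17:30 (add 2h to convert from UTC-2).
Ana ∩ Xiulan: 09:30-13:45, 17:00-18:15.
Ana ∩ Xiulan ∩ Nikolai: 09:30-12:45, 17:00-18:15.
Ana ∩ Xiulan ∩ Nikolai ∩ Yosef: 09:30-12:45, 17:00-17:45.
Ana ∩ Xiulan ∩ Nikolai ∩ Yosef ∩ Yuki: 09:30-12:45, 17:00-17:45.
Ana ∩ Xiulan ∩ Nikolai ∩ Yosef ∩ Yuki ∩ Sofia: 09:30-11:30, 12:15-12:45, 17:00-17:45.
Ana ∩ Xiulan ∩ Nikolai ∩ Yosef ∩ Yuki ∩ Sofia ∩ Rina: 09:30-11:30, 17:00-17:30.
Summing the common windows: 120 + 30 = 150 minutes.

150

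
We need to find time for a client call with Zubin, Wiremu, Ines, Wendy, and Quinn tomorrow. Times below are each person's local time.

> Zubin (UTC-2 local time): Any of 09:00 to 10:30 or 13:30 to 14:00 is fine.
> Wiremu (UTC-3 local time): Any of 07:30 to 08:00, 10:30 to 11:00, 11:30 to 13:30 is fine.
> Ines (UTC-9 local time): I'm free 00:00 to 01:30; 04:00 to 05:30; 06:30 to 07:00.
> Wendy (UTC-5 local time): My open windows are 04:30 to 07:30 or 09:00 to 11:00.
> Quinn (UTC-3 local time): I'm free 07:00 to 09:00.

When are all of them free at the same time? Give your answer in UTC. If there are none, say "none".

Zubin in UTC: 11:00-12:30, 15:30-16:00 (add 2h to convert from UTC-2).
Wiremu in UTC: 10:30-11:00, 13:30-14:00, 14:30-16:30 (add 3h to convert from UTC-3).
Ines in UTC: 09:00-10:30, 13:00-14:30, 15:30-16:00 (add 9h to convert from UTC-9).
Wendy in UTC: 09:30-12:30, 14:00-16:00 (add 5h to convert from UTC-5).
Quinn in UTC: 10:00-12:00 (add 3h to convert from UTC-3).
Zubin ∩ Wiremu: 15:30-16:00.
Zubin ∩ Wiremu ∩ Ines: 15:30-16:00.
Zubin ∩ Wiremu ∩ Ines ∩ Wendy: 15:30-16:00.
Zubin ∩ Wiremu ∩ Ines ∩ Wendy ∩ Quinn: ∅.
There is no time when everyone is free.

none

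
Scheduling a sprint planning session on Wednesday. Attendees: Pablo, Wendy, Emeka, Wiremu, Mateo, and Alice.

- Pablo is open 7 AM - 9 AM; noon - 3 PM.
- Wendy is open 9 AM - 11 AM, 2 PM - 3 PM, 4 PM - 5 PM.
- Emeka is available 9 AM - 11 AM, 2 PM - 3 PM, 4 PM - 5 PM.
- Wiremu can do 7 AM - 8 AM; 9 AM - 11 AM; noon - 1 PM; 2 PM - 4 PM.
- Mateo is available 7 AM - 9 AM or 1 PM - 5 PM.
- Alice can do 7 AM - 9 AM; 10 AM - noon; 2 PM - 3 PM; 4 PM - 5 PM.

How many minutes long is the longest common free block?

60

Pablo ∩ Wendy: 14:00-15:00.
Pablo ∩ Wendy ∩ Emeka: 14:00-15:00.
Pablo ∩ Wendy ∩ Emeka ∩ Wiremu: 14:00-15:00.
Pablo ∩ Wendy ∩ Emeka ∩ Wiremu ∩ Mateo: 14:00-15:00.
Pablo ∩ Wendy ∩ Emeka ∩ Wiremu ∩ Mateo ∩ Alice: 14:00-15:00.
Those are the intersection windows.
The longest is 14:00-15:00 at 60 minutes.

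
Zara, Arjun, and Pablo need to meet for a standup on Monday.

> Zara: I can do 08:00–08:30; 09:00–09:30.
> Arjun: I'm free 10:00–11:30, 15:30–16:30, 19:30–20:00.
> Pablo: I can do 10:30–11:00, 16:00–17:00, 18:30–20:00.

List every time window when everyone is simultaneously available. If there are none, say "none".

none

Zara ∩ Arjun: ∅.
Zara ∩ Arjun ∩ Pablo: ∅.
There is no time when everyone is free.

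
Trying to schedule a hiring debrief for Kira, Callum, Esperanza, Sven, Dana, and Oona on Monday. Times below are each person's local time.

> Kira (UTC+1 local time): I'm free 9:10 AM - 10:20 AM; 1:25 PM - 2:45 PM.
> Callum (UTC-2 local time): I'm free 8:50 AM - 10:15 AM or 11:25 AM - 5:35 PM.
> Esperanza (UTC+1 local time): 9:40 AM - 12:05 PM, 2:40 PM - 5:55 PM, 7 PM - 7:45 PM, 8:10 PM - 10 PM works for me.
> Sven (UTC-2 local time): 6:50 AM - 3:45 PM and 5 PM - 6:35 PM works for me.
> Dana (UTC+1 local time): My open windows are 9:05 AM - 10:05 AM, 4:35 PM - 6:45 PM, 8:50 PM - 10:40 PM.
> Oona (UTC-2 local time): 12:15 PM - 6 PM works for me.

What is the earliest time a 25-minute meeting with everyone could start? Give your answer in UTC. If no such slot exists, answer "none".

none

Kira in UTC: 08:10-09:20, 12:25-13:45 (subtract 1h to convert from UTC+1).
Callum in UTC: 10:50-12:15, 13:25-19:35 (add 2h to convert from UTC-2).
Esperanza in UTC: 08:40-11:05, 13:40-16:55, 18:00-18:45, 19:10-21:00 (subtract 1h to convert from UTC+1).
Sven in UTC: 08:50-17:45, 19:00-20:35 (add 2h to convert from UTC-2).
Dana in UTC: 08:05-09:05, 15:35-17:45, 19:50-21:40 (subtract 1h to convert from UTC+1).
Oona in UTC: 14:15-20:00 (add 2h to convert from UTC-2).
Kira ∩ Callum: 13:25-13:45.
Kira ∩ Callum ∩ Esperanza: 13:40-13:45.
Kira ∩ Callum ∩ Esperanza ∩ Sven: 13:40-13:45.
Kira ∩ Callum ∩ Esperanza ∩ Sven ∩ Dana: ∅.
Kira ∩ Callum ∩ Esperanza ∩ Sven ∩ Dana ∩ Oona: ∅.
There is no time when everyone is free.
No common window is at least 25 minutes long.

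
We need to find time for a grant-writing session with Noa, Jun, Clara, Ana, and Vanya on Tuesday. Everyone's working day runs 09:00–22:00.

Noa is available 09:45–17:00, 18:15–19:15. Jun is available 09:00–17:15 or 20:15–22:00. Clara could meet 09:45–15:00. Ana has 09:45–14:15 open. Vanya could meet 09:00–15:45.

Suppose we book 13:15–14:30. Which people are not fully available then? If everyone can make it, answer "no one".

Noa: free for 13:15-14:30. Jun: free for 13:15-14:30. Clara: free for 13:15-14:30. Ana: not fully free for 13:15-14:30. Vanya: free for 13:15-14:30.

Ana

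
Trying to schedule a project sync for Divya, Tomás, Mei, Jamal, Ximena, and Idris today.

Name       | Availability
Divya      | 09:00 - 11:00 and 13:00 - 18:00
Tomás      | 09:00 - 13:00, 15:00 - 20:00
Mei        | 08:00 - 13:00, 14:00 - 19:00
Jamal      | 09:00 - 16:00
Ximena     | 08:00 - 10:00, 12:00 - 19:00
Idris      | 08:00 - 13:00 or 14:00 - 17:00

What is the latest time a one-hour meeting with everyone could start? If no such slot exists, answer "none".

15:00

Divya ∩ Tomás: 09:00-11:00, 15:00-18:00.
Divya ∩ Tomás ∩ Mei: 09:00-11:00, 15:00-18:00.
Divya ∩ Tomás ∩ Mei ∩ Jamal: 09:00-11:00, 15:00-16:00.
Divya ∩ Tomás ∩ Mei ∩ Jamal ∩ Ximena: 09:00-10:00, 15:00-16:00.
Divya ∩ Tomás ∩ Mei ∩ Jamal ∩ Ximena ∩ Idris: 09:00-10:00, 15:00-16:00.
The last common window of at least 60 minutes is 15:00-16:00; a 60-minute meeting can start as late as 15:00 and still end by 16:00.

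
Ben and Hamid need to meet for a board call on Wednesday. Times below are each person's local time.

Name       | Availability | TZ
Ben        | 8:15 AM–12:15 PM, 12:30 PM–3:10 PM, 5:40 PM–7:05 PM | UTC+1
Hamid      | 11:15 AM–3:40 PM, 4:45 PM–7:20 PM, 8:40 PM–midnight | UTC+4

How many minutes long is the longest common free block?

Ben in UTC: 07:15-11:15, 11:30-14:10, 16:40-18:05 (subtract 1h to convert from UTC+1).
Hamid in UTC: 07:15-11:40, 12:45-15:20, 16:40-20:00 (subtract 4h to convert from UTC+4).
Ben ∩ Hamid: 07:15-11:15, 11:30-11:40, 12:45-14:10, 16:40-18:05.
The longest is 07:15-11:15 at 240 minutes.

240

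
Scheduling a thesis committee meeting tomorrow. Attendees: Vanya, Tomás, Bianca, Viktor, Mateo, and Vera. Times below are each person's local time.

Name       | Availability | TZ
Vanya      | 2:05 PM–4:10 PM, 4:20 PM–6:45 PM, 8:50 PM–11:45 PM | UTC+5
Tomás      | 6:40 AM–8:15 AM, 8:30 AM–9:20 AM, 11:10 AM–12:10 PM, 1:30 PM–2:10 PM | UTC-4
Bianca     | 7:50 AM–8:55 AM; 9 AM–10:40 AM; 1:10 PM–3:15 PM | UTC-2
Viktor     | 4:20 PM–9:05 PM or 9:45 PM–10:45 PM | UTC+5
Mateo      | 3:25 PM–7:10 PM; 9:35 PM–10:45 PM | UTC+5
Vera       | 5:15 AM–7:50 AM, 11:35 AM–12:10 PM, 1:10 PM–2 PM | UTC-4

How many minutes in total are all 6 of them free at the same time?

30

Vanya in UTC: 09:05-11:10, 11:20-13:45, 15:50-18:45 (subtract 5h to convert from UTC+5).
Tomás in UTC: 10:40-12:15, 12:30-13:20, 15:10-16:10, 17:30-18:10 (add 4h to convert from UTC-4).
Bianca in UTC: 09:50-10:55, 11:00-12:40, 15:10-17:15 (add 2h to convert from UTC-2).
Viktor in UTC: 11:20-16:05, 16:45-17:45 (subtract 5h to convert from UTC+5).
Mateo in UTC: 10:25-14:10, 16:35-17:45 (subtract 5h to convert from UTC+5).
Vera in UTC: 09:15-11:50, 15:35-16:10, 17:10-18:00 (add 4h to convert from UTC-4).
Vanya ∩ Tomás: 10:40-11:10, 11:20-12:15, 12:30-13:20, 15:50-16:10, 17:30-18:10.
Vanya ∩ Tomás ∩ Bianca: 10:40-10:55, 11:00-11:10, 11:20-12:15, 12:30-12:40, 15:50-16:10.
Vanya ∩ Tomás ∩ Bianca ∩ Viktor: 11:20-12:15, 12:30-12:40, 15:50-16:05.
Vanya ∩ Tomás ∩ Bianca ∩ Viktor ∩ Mateo: 11:20-12:15, 12:30-12:40.
Vanya ∩ Tomás ∩ Bianca ∩ Viktor ∩ Mateo ∩ Vera: 11:20-11:50.
Those are the intersection windows.
That's a single block of 30 minutes.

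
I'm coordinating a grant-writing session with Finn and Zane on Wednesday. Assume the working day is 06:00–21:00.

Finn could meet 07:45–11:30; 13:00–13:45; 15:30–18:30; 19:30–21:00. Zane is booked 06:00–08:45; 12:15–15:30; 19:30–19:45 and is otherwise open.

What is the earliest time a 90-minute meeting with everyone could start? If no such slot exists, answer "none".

Finn free: 07:45-11:30, 13:00-13:45, 15:30-18:30, 19:30-21:00.
Zane free: 08:45-12:15, 15:30-19:30, 19:45-21:00 (invert busy blocks within the working day).
Finn ∩ Zane: 08:45-11:30, 15:30-18:30, 19:45-21:00.
The first common window of at least 90 minutes is 08:45-11:30, so the earliest start is 08:45.

08:45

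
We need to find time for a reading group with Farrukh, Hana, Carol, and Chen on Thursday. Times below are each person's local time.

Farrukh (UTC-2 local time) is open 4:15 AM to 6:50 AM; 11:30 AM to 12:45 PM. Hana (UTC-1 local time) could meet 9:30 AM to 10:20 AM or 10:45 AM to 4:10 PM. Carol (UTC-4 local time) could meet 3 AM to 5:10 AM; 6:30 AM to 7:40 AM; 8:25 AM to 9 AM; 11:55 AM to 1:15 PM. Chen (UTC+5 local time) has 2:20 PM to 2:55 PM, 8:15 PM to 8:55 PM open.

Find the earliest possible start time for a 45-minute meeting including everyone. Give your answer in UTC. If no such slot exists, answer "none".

Farrukh in UTC: 06:15-08:50, 13:30-14:45 (add 2h to convert from UTC-2).
Hana in UTC: 10:30-11:20, 11:45-17:10 (add 1h to convert from UTC-1).
Carol in UTC: 07:00-09:10, 10:30-11:40, 12:25-13:00, 15:55-17:15 (add 4h to convert from UTC-4).
Chen in UTC: 09:20-09:55, 15:15-15:55 (subtract 5h to convert from UTC+5).
Farrukh ∩ Hana: 13:30-14:45.
Farrukh ∩ Hana ∩ Carol: ∅.
Farrukh ∩ Hana ∩ Carol ∩ Chen: ∅.
There is no time when everyone is free.
No common window is at least 45 minutes long.

none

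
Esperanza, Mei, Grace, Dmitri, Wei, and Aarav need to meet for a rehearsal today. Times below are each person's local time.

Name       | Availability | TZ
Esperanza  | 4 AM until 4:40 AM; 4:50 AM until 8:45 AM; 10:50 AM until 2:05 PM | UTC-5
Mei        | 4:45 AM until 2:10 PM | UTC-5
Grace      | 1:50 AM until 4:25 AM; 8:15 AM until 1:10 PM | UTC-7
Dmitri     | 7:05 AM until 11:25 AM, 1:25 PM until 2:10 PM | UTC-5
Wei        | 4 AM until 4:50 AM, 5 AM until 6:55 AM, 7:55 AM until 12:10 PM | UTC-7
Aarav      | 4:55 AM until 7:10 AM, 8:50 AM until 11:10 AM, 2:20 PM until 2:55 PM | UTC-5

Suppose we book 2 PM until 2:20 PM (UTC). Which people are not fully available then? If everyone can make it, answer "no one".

Esperanza, Grace, Wei

Esperanza in UTC: 09:00-09:40, 09:50-13:45, 15:50-19:05 (add 5h to convert from UTC-5).
Mei in UTC: 09:45-19:10 (add 5h to convert from UTC-5).
Grace in UTC: 08:50-11:25, 15:15-20:10 (add 7h to convert from UTC-7).
Dmitri in UTC: 12:05-16:25, 18:25-19:10 (add 5h to convert from UTC-5).
Wei in UTC: 11:00-11:50, 12:00-13:55, 14:55-19:10 (add 7h to convert from UTC-7).
Aarav in UTC: 09:55-12:10, 13:50-16:10, 19:20-19:55 (add 5h to convert from UTC-5).
Esperanza: not fully free for 14:00-14:20. Mei: free for 14:00-14:20. Grace: not fully free for 14:00-14:20. Dmitri: free for 14:00-14:20. Wei: not fully free for 14:00-14:20. Aarav: free for 14:00-14:20.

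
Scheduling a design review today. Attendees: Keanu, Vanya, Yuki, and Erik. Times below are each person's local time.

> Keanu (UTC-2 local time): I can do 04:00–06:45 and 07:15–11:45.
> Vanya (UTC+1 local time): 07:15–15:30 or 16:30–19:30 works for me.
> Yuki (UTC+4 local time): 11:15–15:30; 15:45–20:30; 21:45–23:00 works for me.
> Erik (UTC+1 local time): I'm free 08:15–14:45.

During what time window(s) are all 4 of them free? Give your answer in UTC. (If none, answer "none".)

07:15-08:45, 09:15-11:30, 11:45-13:45

Keanu in UTC: 06:00-08:45, 09:15-13:45 (add 2h to convert from UTC-2).
Vanya in UTC: 06:15-14:30, 15:30-18:30 (subtract 1h to convert from UTC+1).
Yuki in UTC: 07:15-11:30, 11:45-16:30, 17:45-19:00 (subtract 4h to convert from UTC+4).
Erik in UTC: 07:15-13:45 (subtract 1h to convert from UTC+1).
Keanu ∩ Vanya: 06:15-08:45, 09:15-13:45.
Keanu ∩ Vanya ∩ Yuki: 07:15-08:45, 09:15-11:30, 11:45-13:45.
Keanu ∩ Vanya ∩ Yuki ∩ Erik: 07:15-08:45, 09:15-11:30, 11:45-13:45.
Those are the intersection windows.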